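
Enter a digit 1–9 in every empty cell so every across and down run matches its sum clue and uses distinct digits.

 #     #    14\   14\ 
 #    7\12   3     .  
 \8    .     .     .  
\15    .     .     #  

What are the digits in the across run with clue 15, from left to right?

R1C3 = 12 − 3 = 9 completes the 12 across.
R2C3 = 14 − 9 = 5 completes the 14 down.
Intersecting the 15 across with the 7 down forces R3C1 = 6.
R3C2 = 15 − 6 = 9 completes the 15 across.
R2C1 = 7 − 6 = 1 completes the 7 down.
R2C2 = 8 − 6 = 2 completes the 8 across.

6 9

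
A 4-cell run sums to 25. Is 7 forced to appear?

Counterexample: {2,6,8,9} sums to 25 without using 7.

No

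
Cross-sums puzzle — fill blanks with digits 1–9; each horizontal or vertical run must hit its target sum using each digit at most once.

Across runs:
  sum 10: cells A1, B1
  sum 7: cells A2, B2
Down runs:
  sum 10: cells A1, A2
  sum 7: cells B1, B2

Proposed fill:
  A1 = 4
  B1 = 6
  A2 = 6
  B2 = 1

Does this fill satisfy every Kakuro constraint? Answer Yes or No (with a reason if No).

Across: 4+6=10; 6+1=7. Down: 4+6=10; 6+1=7. No digit repeats within any run.

Yes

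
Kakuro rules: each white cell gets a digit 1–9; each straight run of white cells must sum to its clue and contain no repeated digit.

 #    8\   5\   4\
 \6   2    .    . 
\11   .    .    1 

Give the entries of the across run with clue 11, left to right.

6 4 1

6 in 3 cells must be {1,2,3}; 4 in 2 cells must be {1,3}.
R1C3 = 4 − 1 = 3 completes the 4 down.
R2C1 = 8 − 2 = 6 completes the 8 down.
R2C2 = 11 − 7 = 4 completes the 11 across.
R1C2 = 6 − 5 = 1 completes the 6 across.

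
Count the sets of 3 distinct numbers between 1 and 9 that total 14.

8

3 distinct digits from 1–9 sum between 6 and 24.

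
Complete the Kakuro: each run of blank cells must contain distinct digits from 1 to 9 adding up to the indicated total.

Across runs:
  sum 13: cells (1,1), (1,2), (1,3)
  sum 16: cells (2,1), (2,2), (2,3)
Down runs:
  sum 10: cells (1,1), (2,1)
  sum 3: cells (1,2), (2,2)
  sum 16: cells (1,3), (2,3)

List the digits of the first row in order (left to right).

4, 2, 7

3 in 2 cells must be {1,2}; 16 in 2 cells must be {7,9}.
Nothing is forced directly, so branch on (1,3), whose candidates are 7 or 9. If (1,3) = 9: that forces (1,2) = 1, (2,2) = 2, after which (2,3) would have to be in {5,6,8,9} for the 16 across but in {7} for the 16 down — contradiction. So (1,3) = 7.
(2,3) = 16 − 7 = 9 completes the 16 down.
Nothing is forced directly, so branch on (1,2), whose candidates are 1 or 2. If (1,2) = 1: then (1,1) would have to be in {5} for the 13 across but in {1,2,3,4,6,7,8,9} for the 10 down — contradiction. So (1,2) = 2.
(1,1) = 13 − 9 = 4 completes the 13 across.
(2,1) = 10 − 4 = 6 completes the 10 down.
(2,2) = 16 − 15 = 1 completes the 16 across.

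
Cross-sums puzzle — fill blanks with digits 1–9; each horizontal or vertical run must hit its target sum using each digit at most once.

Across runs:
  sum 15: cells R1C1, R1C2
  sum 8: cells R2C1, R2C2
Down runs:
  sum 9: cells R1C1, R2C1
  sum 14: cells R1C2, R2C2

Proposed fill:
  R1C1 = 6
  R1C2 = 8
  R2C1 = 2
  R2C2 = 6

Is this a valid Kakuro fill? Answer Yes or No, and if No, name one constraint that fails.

No — the down run R1C1–R2C1 sums to 8, not 9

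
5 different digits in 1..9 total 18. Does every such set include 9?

No

Counterexample: {1,2,3,4,8} sums to 18 without using 9.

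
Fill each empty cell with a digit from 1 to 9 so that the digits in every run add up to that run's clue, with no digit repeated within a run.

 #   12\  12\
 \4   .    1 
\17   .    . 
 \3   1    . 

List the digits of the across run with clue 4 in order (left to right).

3, 1

4 in 2 cells must be {1,3}; 17 in 2 cells must be {8,9}; 3 in 2 cells must be {1,2}.
R1C1 = 4 − 1 = 3 completes the 4 across.
R2C1 = 12 − 4 = 8 completes the 12 down.
R2C2 = 17 − 8 = 9 completes the 17 across.
R3C2 = 3 − 1 = 2 completes the 3 across.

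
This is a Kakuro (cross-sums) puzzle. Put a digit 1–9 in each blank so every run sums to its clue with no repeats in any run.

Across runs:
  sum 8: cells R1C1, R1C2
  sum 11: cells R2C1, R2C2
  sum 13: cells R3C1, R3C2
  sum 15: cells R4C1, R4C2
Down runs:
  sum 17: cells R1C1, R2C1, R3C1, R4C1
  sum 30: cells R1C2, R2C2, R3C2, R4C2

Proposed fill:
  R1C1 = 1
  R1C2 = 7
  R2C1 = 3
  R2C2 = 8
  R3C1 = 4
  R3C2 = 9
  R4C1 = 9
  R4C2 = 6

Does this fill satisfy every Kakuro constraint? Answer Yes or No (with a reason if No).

Across: 1+7=8; 3+8=11; 4+9=13; 9+6=15. Down: 1+3+4+9=17; 7+8+9+6=30. No digit repeats within any run.

Yes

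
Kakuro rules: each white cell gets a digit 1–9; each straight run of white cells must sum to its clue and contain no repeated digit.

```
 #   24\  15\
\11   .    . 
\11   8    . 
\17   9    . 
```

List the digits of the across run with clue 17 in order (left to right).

9 8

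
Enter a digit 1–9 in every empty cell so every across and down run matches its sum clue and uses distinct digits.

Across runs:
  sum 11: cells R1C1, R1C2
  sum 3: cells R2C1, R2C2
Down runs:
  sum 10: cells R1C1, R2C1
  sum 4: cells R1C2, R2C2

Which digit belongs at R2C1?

3 in 2 cells must be {1,2}; 4 in 2 cells must be {1,3}.
The 11 across and the 4 down share only 3, so R1C2 = 3.
R2C2 = 4 − 3 = 1 completes the 4 down.
R1C1 = 11 − 3 = 8 completes the 11 across.
R2C1 = 3 − 1 = 2 completes the 3 across.

2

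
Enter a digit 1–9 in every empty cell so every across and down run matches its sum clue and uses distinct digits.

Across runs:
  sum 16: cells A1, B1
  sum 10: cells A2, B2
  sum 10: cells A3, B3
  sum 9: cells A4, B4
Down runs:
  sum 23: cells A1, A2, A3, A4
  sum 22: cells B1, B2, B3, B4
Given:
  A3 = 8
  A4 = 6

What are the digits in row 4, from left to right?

16 in 2 cells must be {7,9}.
A1 = 7: the only remaining digit allowed by both the 16 across and the 23 down.
B1 = 16 − 7 = 9 completes the 16 across.
A2 = 23 − 21 = 2 completes the 23 down.
B2 = 10 − 2 = 8 completes the 10 across.
B3 = 10 − 8 = 2 completes the 10 across.
B4 = 9 − 6 = 3 completes the 9 across.

6 3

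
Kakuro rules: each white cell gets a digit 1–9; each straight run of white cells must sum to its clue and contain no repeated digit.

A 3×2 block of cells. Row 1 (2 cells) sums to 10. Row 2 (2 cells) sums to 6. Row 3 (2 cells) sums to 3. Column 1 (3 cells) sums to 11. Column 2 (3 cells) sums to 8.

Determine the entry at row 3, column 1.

2

3 in 2 cells must be {1,2}.
Nothing is forced directly, so branch on (3,1), whose candidates are 1 or 2. If (3,1) = 1: that forces (3,2) = 2, (1,2) = 1, (2,2) = 5, after which (1,1) would have to be in {9} for the 10 across but in {2,3,4,6,7,8} for the 11 down — contradiction. So (3,1) = 2.
(3,2) = 3 − 2 = 1 completes the 3 across.
Nothing is forced directly, so branch on (1,2), whose candidates are 2 or 3 or 4. If (1,2) = 3: then (1,1) would have to be in {7} for the 10 across but in {1,3,4,5,6,8} for the 11 down — contradiction. If (1,2) = 4: that forces (1,1) = 6, after which (2,1) would have to be in {1,2,4,5} for the 6 across but in {3} for the 11 down — contradiction. So (1,2) = 2.
(1,1) = 10 − 2 = 8 completes the 10 across.
(2,1) = 11 − 10 = 1 completes the 11 down.
(2,2) = 6 − 1 = 5 completes the 6 across.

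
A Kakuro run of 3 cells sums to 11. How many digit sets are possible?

3 distinct digits from 1–9 sum between 6 and 24.
Enumerating: {1,2,8}, {1,3,7}, {1,4,6}, {2,3,6}, {2,4,5}.

5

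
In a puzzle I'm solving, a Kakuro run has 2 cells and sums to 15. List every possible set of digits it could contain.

{6,9}; {7,8}

2 distinct digits from 1–9 sum between 3 and 17.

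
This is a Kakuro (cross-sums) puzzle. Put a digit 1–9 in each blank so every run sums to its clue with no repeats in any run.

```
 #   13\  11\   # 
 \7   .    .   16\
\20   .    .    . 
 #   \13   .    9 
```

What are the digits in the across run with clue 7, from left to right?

16 in 2 cells must be {7,9}.
R2C3 = 16 − 9 = 7 completes the 16 down.
R3C2 = 13 − 9 = 4 completes the 13 across.
Given what's placed, R2C2 must be 5 to fit the 20 across and 11 down.
R1C2 = 11 − 9 = 2 completes the 11 down.
R2C1 = 20 − 12 = 8 completes the 20 across.
R1C1 = 7 − 2 = 5 completes the 7 across.

5 2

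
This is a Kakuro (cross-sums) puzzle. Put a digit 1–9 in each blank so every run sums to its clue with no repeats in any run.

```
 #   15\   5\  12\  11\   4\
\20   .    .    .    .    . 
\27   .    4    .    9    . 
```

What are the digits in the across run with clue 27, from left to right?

6 4 7 9 1

4 in 2 cells must be {1,3}.
R1C2 = 5 − 4 = 1 completes the 5 down.
R1C4 = 11 − 9 = 2 completes the 11 down.
Given what's placed, R1C5 must be 3 to fit the 20 across and 4 down.
R2C5 = 4 − 3 = 1 completes the 4 down.
No cell is forced outright now. R2C3 can only be 5 or 7 or 8 (the digits allowed by both its 27 across and its 12 down). If R2C3 = 5: then R1C3 would have to be in {5,6,8,9} for the 20 across but in {7} for the 12 down — contradiction. If R2C3 = 8: then R1C3 would have to be in {5,6,8,9} for the 20 across but in {4} for the 12 down — contradiction. So R2C3 = 7.
R1C3 = 12 − 7 = 5 completes the 12 down.
R2C1 = 27 − 21 = 6 completes the 27 across.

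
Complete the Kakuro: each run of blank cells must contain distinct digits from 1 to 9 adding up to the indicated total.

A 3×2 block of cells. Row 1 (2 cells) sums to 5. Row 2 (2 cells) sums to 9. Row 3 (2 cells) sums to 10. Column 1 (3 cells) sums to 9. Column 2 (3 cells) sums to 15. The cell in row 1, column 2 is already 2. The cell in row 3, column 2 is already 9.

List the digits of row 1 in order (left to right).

(1,1) = 5 − 2 = 3 completes the 5 across.
(2,2) = 15 − 11 = 4 completes the 15 down.
(3,1) = 10 − 9 = 1 completes the 10 across.
(2,1) = 9 − 4 = 5 completes the 9 across.

3, 2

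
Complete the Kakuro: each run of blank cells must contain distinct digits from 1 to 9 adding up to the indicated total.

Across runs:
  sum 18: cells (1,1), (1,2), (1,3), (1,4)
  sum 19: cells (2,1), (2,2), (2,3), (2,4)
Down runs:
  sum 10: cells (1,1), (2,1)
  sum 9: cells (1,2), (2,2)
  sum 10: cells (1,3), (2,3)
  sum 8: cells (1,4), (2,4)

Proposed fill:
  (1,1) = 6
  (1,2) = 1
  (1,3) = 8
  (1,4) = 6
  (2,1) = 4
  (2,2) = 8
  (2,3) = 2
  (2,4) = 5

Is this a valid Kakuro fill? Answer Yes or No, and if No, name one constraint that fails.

No — the across run (1,1)–(1,4) sums to 21, not 18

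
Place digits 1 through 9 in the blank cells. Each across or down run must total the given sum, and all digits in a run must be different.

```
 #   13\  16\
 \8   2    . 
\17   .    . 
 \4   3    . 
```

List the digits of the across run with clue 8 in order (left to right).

2, 6

17 in 2 cells must be {8,9}; 4 in 2 cells must be {1,3}.
R1C2 = 8 − 2 = 6 completes the 8 across.
R2C1 = 13 − 5 = 8 completes the 13 down.
R2C2 = 17 − 8 = 9 completes the 17 across.
R3C2 = 4 − 3 = 1 completes the 4 across.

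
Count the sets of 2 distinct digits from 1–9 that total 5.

2 distinct digits from 1–9 sum between 3 and 17.
Enumerating: {1,4}, {2,3}.

2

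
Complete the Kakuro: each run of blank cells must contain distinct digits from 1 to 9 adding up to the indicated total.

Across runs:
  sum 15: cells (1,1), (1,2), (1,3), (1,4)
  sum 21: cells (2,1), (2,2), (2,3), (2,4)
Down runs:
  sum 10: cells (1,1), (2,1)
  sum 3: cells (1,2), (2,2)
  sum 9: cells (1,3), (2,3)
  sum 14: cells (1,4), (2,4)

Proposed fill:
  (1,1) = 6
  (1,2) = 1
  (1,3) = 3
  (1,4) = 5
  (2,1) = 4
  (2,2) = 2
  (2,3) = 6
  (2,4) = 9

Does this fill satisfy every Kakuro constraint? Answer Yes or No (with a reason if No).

Yes

Across: 6+1+3+5=15; 4+2+6+9=21. Down: 6+4=10; 1+2=3; 3+6=9; 5+9=14. No digit repeats within any run.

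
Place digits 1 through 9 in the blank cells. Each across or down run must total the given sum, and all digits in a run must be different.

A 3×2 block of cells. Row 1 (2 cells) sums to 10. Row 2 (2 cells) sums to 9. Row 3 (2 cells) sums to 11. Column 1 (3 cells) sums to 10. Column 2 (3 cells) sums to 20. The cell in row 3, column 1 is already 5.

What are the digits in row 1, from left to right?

1 9

(3,2) = 11 − 5 = 6 completes the 11 across.
Given what's placed, (1,2) must be 9 to fit the 10 across and 20 down.
(2,2) = 20 − 15 = 5 completes the 20 down.
(1,1) = 10 − 9 = 1 completes the 10 across.
(2,1) = 9 − 5 = 4 completes the 9 across.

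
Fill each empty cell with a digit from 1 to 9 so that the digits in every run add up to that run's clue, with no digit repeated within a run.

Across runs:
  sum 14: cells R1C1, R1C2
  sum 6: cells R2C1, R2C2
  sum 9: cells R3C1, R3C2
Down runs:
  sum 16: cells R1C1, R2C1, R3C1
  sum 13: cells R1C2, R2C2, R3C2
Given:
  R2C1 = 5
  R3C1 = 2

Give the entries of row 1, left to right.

R1C1 = 16 − 7 = 9 completes the 16 down.
R1C2 = 14 − 9 = 5 completes the 14 across.
R2C2 = 6 − 5 = 1 completes the 6 across.
R3C2 = 9 − 2 = 7 completes the 9 across.

9 5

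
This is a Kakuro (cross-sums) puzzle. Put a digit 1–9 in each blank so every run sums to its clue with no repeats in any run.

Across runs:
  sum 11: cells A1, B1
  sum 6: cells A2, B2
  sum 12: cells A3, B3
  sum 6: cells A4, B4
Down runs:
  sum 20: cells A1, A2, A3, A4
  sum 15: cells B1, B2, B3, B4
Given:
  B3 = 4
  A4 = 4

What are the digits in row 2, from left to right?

A3 = 12 − 4 = 8 completes the 12 across.
B4 = 6 − 4 = 2 completes the 6 across.
Given what's placed, B2 must be 1 to fit the 6 across and 15 down.
B1 = 15 − 7 = 8 completes the 15 down.
A2 = 6 − 1 = 5 completes the 6 across.
A1 = 11 − 8 = 3 completes the 11 across.

5 1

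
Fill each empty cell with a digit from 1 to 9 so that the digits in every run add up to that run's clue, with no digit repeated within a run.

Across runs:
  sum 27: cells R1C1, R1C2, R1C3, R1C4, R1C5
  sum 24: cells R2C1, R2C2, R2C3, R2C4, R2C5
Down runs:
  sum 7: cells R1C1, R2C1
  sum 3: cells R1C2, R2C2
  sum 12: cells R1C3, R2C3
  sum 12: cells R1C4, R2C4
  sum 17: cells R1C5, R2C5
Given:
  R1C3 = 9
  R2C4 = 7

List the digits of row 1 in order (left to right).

3, 2, 9, 5, 8

3 in 2 cells must be {1,2}; 17 in 2 cells must be {8,9}.
R1C4 = 12 − 7 = 5 completes the 12 down.
R1C5 = 8: the only remaining digit allowed by both the 27 across and the 17 down.
R2C3 = 12 − 9 = 3 completes the 12 down.
R2C5 = 17 − 8 = 9 completes the 17 down.
R2C2 = 1: the only remaining digit allowed by both the 24 across and the 3 down.
R1C2 = 3 − 1 = 2 completes the 3 down.
R2C1 = 24 − 20 = 4 completes the 24 across.
R1C1 = 27 − 24 = 3 completes the 27 across.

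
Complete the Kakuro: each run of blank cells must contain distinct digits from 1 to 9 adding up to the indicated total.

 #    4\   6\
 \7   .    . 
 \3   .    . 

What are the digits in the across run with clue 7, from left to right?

3 4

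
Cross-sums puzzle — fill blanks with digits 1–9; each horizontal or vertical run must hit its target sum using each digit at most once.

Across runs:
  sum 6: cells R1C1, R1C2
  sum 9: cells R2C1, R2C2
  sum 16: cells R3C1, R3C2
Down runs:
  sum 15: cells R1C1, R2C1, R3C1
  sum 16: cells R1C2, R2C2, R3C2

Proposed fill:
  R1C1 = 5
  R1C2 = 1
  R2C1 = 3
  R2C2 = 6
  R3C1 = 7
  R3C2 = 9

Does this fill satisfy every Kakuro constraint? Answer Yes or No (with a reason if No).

Across: 5+1=6; 3+6=9; 7+9=16. Down: 5+3+7=15; 1+6+9=16. No digit repeats within any run.

Yes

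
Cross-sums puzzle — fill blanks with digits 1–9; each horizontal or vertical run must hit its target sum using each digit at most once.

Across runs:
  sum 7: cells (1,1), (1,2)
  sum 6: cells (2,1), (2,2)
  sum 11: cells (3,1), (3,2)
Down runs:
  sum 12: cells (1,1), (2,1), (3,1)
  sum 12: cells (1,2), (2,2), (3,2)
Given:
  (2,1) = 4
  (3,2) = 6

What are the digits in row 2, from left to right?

4, 2

(2,2) = 6 − 4 = 2 completes the 6 across.
(3,1) = 11 − 6 = 5 completes the 11 across.
(1,1) = 12 − 9 = 3 completes the 12 down.
(1,2) = 7 − 3 = 4 completes the 7 across.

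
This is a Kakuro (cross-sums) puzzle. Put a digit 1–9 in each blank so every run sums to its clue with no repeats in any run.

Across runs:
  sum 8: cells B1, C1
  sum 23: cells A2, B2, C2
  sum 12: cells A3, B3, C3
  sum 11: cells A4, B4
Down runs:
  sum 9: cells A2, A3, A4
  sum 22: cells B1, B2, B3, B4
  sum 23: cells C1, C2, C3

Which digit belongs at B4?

23 in 3 cells must be {6,8,9}.
Only 6 fits C1 under both its across sum 8 and down sum 23.
The 23 across and the 9 down share only 6, so A2 = 6.
A4 = 2: the only remaining digit allowed by both the 11 across and the 9 down.
B4 = 11 − 2 = 9 completes the 11 across.

9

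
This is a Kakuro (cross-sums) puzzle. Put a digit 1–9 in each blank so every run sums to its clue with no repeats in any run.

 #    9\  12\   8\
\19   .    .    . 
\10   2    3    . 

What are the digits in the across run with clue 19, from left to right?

7 9 3

R1C1 = 9 − 2 = 7 completes the 9 down.
R1C2 = 12 − 3 = 9 completes the 12 down.
R1C3 = 19 − 16 = 3 completes the 19 across.
R2C3 = 10 − 5 = 5 completes the 10 across.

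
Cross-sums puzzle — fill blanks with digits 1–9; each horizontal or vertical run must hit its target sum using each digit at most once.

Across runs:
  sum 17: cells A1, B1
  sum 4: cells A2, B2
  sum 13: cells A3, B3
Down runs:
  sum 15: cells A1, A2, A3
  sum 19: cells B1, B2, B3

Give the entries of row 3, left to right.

6, 7

17 in 2 cells must be {8,9}; 4 in 2 cells must be {1,3}.
The 4 across and the 19 down share only 3, so B2 = 3.
Given what's placed, B1 must be 9 to fit the 17 across and 19 down.
A2 = 4 − 3 = 1 completes the 4 across.
B3 = 19 − 12 = 7 completes the 19 down.
A1 = 17 − 9 = 8 completes the 17 across.
A3 = 13 − 7 = 6 completes the 13 across.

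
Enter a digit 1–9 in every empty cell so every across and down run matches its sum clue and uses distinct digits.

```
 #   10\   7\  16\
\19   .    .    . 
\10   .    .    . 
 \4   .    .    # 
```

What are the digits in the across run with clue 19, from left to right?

4 in 2 cells must be {1,3}; 7 in 3 cells must be {1,2,4}; 16 in 2 cells must be {7,9}.
Only 7 fits R2C3 under both its across sum 10 and down sum 16.
The 4 across and the 7 down share only 1, so R3C2 = 1.
R1C3 = 16 − 7 = 9 completes the 16 down.
R2C2 = 2: the only remaining digit allowed by both the 10 across and the 7 down.
R3C1 = 4 − 1 = 3 completes the 4 across.
R1C2 = 7 − 3 = 4 completes the 7 down.
R2C1 = 10 − 9 = 1 completes the 10 across.
R1C1 = 19 − 13 = 6 completes the 19 across.

6 4 9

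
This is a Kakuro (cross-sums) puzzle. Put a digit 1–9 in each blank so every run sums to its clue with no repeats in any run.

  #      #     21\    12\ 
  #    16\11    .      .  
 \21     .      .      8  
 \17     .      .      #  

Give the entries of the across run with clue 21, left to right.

7 6 8

17 in 2 cells must be {8,9}; 16 in 2 cells must be {7,9}.
R1C3 = 12 − 8 = 4 completes the 12 down.
Intersecting the 17 across with the 16 down forces R3C1 = 9.
R3C2 = 17 − 9 = 8 completes the 17 across.
R1C2 = 11 − 4 = 7 completes the 11 across.
R2C1 = 16 − 9 = 7 completes the 16 down.
R2C2 = 21 − 15 = 6 completes the 21 across.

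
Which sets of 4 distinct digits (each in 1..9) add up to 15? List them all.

{1,2,3,9}; {1,2,4,8}; {1,2,5,7}; {1,3,4,7}; {1,3,5,6}; {2,3,4,6}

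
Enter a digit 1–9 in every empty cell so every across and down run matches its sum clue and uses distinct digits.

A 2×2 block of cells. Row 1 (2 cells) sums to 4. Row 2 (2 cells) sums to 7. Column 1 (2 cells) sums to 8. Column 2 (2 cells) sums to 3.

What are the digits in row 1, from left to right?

4 in 2 cells must be {1,3}; 3 in 2 cells must be {1,2}.
The 4 across and the 3 down share only 1, so (1,2) = 1.
(2,2) = 3 − 1 = 2 completes the 3 down.
(1,1) = 4 − 1 = 3 completes the 4 across.
(2,1) = 7 − 2 = 5 completes the 7 across.

3 1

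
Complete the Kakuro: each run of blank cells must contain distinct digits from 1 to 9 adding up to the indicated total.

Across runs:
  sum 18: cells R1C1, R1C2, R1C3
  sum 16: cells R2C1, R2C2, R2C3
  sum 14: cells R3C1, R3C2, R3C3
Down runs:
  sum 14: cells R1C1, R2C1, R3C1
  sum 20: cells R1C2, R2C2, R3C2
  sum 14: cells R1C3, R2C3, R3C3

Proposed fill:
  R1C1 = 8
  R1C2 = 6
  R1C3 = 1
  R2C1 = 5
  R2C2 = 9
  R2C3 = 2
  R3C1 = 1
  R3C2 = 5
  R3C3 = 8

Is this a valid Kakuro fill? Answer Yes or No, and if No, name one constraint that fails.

No — the down run R1C3–R3C3 sums to 11, not 14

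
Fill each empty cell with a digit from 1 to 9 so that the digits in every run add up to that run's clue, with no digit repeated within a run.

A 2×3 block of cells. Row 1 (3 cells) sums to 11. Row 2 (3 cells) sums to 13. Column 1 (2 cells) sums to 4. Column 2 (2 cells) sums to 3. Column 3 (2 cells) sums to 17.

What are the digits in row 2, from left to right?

3 1 9

4 in 2 cells must be {1,3}; 3 in 2 cells must be {1,2}; 17 in 2 cells must be {8,9}.
The 11 across and the 17 down share only 8, so (1,3) = 8.
(2,3) = 17 − 8 = 9 completes the 17 down.
Given what's placed, (1,1) must be 1 to fit the 11 across and 4 down.
(1,2) = 11 − 9 = 2 completes the 11 across.
(2,1) = 4 − 1 = 3 completes the 4 down.
(2,2) = 13 − 12 = 1 completes the 13 across.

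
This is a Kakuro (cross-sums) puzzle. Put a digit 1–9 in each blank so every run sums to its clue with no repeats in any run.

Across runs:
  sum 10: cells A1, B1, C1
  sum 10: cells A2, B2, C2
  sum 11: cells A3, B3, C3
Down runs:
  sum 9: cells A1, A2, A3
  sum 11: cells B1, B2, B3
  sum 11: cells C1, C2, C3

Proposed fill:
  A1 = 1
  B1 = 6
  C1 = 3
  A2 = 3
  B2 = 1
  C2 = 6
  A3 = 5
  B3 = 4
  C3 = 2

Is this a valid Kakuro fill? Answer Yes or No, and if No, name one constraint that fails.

Across: 1+6+3=10; 3+1+6=10; 5+4+2=11. Down: 1+3+5=9; 6+1+4=11; 3+6+2=11. No digit repeats within any run.

Yes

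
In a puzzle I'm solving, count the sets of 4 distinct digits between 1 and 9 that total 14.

4 distinct digits from 1–9 sum between 10 and 30.
Enumerating: {1,2,3,8}, {1,2,4,7}, {1,2,5,6}, {1,3,4,6}, {2,3,4,5}.

5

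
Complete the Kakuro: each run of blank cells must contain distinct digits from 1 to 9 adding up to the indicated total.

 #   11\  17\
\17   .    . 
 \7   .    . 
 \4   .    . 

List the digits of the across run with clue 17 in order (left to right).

8 9

17 in 2 cells must be {8,9}; 4 in 2 cells must be {1,3}.
The 17 across and the 11 down share only 8, so R1C1 = 8.
R1C2 = 17 − 8 = 9 completes the 17 across.
Given what's placed, R3C1 must be 1 to fit the 4 across and 11 down.
R3C2 = 4 − 1 = 3 completes the 4 across.
R2C1 = 11 − 9 = 2 completes the 11 down.
R2C2 = 7 − 2 = 5 completes the 7 across.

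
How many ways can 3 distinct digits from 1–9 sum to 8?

3 distinct digits from 1–9 sum between 6 and 24.
Enumerating: {1,2,5}, {1,3,4}.

2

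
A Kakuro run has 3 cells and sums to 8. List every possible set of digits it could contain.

3 distinct digits from 1–9 sum between 6 and 24.

{1,2,5}; {1,3,4}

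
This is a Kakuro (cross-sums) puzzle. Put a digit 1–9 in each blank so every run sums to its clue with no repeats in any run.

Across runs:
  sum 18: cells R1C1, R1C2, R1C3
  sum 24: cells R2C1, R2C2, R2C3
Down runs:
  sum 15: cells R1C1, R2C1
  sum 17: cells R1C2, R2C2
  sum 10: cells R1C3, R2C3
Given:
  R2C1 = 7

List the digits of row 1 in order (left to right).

24 in 3 cells must be {7,8,9}; 17 in 2 cells must be {8,9}.
R1C1 = 15 − 7 = 8 completes the 15 down.
Given what's placed, R1C2 must be 9 to fit the 18 across and 17 down.
R1C3 = 18 − 17 = 1 completes the 18 across.
R2C2 = 17 − 9 = 8 completes the 17 down.
R2C3 = 24 − 15 = 9 completes the 24 across.

8 9 1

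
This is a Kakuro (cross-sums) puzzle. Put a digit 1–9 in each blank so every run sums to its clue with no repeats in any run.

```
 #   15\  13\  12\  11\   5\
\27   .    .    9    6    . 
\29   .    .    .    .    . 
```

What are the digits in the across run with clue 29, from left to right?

8 9 3 5 4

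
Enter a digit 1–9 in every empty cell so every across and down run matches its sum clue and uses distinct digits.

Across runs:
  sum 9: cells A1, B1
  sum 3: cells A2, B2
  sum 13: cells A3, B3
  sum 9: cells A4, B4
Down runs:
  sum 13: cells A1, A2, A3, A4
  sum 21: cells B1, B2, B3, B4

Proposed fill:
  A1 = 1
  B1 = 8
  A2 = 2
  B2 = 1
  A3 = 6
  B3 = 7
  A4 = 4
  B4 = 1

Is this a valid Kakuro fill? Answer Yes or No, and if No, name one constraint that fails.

No — the down run B1–B4 sums to 17, not 21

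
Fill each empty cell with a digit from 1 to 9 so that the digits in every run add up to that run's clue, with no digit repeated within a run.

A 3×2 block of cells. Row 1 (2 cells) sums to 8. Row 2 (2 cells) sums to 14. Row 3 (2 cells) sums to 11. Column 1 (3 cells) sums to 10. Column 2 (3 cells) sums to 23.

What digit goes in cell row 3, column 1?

3

23 in 3 cells must be {6,8,9}.
The 8 across and the 23 down share only 6, so (1,2) = 6.
(1,1) = 8 − 6 = 2 completes the 8 across.
Given what's placed, (2,1) must be 5 to fit the 14 across and 10 down.
(2,2) = 14 − 5 = 9 completes the 14 across.
(3,1) = 10 − 7 = 3 completes the 10 down.
(3,2) = 11 − 3 = 8 completes the 11 across.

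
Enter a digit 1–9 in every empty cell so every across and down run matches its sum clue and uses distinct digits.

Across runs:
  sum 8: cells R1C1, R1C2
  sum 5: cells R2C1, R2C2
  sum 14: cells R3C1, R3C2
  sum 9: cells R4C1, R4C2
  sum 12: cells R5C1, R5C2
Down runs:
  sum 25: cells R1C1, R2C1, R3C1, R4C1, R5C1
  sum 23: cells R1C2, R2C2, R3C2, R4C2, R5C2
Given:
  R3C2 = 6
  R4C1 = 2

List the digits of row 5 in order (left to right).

R3C1 = 14 − 6 = 8 completes the 14 across.
R4C2 = 9 − 2 = 7 completes the 9 across.
Nothing is forced directly, so branch on R2C1, whose candidates are 1 or 3 or 4. If R2C1 = 1: that forces R1C1 = 5, R1C2 = 3, after which R2C2 would have to be in {4} for the 5 across but in {2,5} for the 23 down — contradiction. If R2C1 = 4: that forces R2C2 = 1, R5C1 = 5, after which R5C2 would have to be in {7} for the 12 across but in {4,5} for the 23 down — contradiction. So R2C1 = 3.
R2C2 = 5 − 3 = 2 completes the 5 across.
Nothing is forced directly, so branch on R1C1, whose candidates are 5 or 7. If R1C1 = 7: then R1C2 would have to be in {1} for the 8 across but in {3,5} for the 23 down — contradiction. So R1C1 = 5.
R1C2 = 8 − 5 = 3 completes the 8 across.
R5C1 = 25 − 18 = 7 completes the 25 down.
R5C2 = 12 − 7 = 5 completes the 12 across.

7 5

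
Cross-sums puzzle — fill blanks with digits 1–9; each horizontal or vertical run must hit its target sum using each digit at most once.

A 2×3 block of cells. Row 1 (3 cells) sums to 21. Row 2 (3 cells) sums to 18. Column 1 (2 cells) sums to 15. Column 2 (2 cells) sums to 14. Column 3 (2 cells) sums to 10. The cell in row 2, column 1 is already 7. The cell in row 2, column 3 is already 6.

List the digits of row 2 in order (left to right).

7 5 6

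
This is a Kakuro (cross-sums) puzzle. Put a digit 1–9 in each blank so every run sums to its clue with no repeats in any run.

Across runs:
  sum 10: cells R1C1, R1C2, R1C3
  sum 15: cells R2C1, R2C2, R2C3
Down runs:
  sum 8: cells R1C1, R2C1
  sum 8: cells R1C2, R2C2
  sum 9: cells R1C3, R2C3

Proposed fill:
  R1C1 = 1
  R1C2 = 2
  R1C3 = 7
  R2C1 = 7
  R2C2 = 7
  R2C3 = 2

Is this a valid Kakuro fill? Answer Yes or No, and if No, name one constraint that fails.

No — the down run R1C2–R2C2 sums to 9, not 8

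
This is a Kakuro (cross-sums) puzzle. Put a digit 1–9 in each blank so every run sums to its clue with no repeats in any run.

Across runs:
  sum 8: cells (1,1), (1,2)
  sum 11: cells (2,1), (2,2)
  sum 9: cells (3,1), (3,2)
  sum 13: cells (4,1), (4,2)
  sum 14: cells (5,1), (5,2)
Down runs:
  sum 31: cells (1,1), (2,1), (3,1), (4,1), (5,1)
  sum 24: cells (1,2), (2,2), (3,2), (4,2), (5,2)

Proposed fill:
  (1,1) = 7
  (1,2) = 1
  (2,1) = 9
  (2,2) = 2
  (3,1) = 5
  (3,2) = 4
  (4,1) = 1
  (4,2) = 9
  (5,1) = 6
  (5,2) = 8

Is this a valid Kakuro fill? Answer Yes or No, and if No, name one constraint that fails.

No — the down run (1,1)–(5,1) sums to 28, not 31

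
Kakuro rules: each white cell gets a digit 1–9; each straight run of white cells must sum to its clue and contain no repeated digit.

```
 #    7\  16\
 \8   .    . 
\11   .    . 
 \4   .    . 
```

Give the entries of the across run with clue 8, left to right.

4 in 2 cells must be {1,3}; 7 in 3 cells must be {1,2,4}.
The 4 across and the 7 down share only 1, so R3C1 = 1.
R3C2 = 4 − 1 = 3 completes the 4 across.
Given what's placed, R1C1 must be 2 to fit the 8 across and 7 down.
R1C2 = 8 − 2 = 6 completes the 8 across.
R2C1 = 7 − 3 = 4 completes the 7 down.
R2C2 = 11 − 4 = 7 completes the 11 across.

2 6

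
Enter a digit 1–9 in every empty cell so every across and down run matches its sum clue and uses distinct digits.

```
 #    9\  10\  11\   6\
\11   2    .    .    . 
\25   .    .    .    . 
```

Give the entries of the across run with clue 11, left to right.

2 1 3 5

11 in 4 cells must be {1,2,3,5}.
R2C1 = 9 − 2 = 7 completes the 9 down.
Nothing is forced directly, so branch on R1C2, whose candidates are 1 or 3. If R1C2 = 3: that forces R1C3 = 5, R1C4 = 1, after which R2C2 would have to be in {1,3,4,5,6,8,9} for the 25 across but in {7} for the 10 down — contradiction. So R1C2 = 1.
R1C4 = 5: the only remaining digit allowed by both the 11 across and the 6 down.
R2C2 = 10 − 1 = 9 completes the 10 down.
R2C4 = 6 − 5 = 1 completes the 6 down.
R1C3 = 11 − 8 = 3 completes the 11 across.
R2C3 = 25 − 17 = 8 completes the 25 across.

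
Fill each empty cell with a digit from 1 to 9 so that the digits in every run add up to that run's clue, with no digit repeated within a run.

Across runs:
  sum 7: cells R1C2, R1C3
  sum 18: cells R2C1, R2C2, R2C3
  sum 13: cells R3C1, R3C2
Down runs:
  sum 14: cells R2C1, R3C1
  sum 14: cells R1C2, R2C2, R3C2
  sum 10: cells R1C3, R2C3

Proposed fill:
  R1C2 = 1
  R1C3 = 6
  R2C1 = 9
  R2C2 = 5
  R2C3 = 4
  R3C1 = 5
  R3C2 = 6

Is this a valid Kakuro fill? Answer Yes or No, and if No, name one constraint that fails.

No — the across run R3C1–R3C2 sums to 11, not 13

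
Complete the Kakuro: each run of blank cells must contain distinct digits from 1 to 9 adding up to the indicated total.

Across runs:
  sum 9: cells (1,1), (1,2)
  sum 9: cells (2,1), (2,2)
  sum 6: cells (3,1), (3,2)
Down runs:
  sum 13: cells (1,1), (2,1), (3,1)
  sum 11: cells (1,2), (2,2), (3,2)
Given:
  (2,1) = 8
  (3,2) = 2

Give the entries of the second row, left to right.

8 1

(2,2) = 9 − 8 = 1 completes the 9 across.
(3,1) = 6 − 2 = 4 completes the 6 across.
(1,1) = 13 − 12 = 1 completes the 13 down.
(1,2) = 9 − 1 = 8 completes the 9 across.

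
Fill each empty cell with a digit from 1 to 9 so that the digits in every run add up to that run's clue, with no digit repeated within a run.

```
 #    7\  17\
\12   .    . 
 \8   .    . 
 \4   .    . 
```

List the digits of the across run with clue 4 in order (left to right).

1 3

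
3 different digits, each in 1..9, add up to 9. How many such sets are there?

3

3 distinct digits from 1–9 sum between 6 and 24.
Enumerating: {1,2,6}, {1,3,5}, {2,3,4}.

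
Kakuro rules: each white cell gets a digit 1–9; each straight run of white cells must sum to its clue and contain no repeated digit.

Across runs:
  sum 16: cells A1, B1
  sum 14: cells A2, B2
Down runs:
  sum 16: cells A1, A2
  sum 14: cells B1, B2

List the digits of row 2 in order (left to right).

16 in 2 cells must be {7,9}.
The 16 across and the 14 down share only 9, so B1 = 9.
The 14 across and the 16 down share only 9, so A2 = 9.
B2 = 14 − 9 = 5 completes the 14 across.
A1 = 16 − 9 = 7 completes the 16 across.

9 5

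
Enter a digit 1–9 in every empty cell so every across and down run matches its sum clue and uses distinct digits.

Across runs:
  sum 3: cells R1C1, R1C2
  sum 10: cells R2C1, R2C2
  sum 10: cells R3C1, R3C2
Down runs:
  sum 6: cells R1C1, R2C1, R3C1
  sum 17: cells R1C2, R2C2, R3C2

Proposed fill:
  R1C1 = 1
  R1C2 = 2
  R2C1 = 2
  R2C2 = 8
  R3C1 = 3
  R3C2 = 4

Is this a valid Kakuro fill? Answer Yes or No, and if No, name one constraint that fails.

No — the down run R1C2–R3C2 sums to 14, not 17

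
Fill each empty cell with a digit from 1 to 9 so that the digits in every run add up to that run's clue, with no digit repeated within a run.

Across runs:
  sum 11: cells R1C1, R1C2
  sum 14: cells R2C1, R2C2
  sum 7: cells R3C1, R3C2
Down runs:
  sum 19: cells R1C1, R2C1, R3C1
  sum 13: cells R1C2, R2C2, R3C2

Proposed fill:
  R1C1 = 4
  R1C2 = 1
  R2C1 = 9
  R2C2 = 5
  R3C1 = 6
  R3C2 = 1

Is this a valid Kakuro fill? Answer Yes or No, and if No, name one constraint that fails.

No — the down run R1C2–R3C2 sums to 7, not 13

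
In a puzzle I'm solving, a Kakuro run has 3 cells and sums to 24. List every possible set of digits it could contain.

{7,8,9}

3 distinct digits from 1–9 sum between 6 and 24.
Only one set works: {7,8,9}.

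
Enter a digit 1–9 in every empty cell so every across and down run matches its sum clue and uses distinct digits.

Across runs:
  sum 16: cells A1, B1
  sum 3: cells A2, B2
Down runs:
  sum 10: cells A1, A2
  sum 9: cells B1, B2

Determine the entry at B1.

7

16 in 2 cells must be {7,9}; 3 in 2 cells must be {1,2}.
The 16 across and the 9 down share only 7, so B1 = 7.
B2 = 9 − 7 = 2 completes the 9 down.
A1 = 16 − 7 = 9 completes the 16 across.
A2 = 3 − 2 = 1 completes the 3 across.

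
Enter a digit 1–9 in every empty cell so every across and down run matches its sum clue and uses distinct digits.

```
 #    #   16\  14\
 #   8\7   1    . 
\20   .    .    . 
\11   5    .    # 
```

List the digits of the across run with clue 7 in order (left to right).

R1C3 = 7 − 1 = 6 completes the 7 across.
R2C1 = 8 − 5 = 3 completes the 8 down.
R2C3 = 14 − 6 = 8 completes the 14 down.
R3C2 = 11 − 5 = 6 completes the 11 across.
R2C2 = 20 − 11 = 9 completes the 20 across.

1 6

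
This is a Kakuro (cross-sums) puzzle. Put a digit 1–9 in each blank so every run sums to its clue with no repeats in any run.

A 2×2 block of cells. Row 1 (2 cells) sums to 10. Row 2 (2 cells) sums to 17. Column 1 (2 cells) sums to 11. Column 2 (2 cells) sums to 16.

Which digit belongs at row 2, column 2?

17 in 2 cells must be {8,9}; 16 in 2 cells must be {7,9}.
The 17 across and the 16 down share only 9, so (2,2) = 9.
(1,2) = 16 − 9 = 7 completes the 16 down.
(2,1) = 17 − 9 = 8 completes the 17 across.
(1,1) = 10 − 7 = 3 completes the 10 across.

9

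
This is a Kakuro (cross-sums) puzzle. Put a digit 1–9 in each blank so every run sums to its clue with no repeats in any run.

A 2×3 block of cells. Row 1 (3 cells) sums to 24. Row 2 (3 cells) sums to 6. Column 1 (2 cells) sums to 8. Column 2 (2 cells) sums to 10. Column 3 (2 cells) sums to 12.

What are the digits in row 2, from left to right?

1 2 3

24 in 3 cells must be {7,8,9}; 6 in 3 cells must be {1,2,3}.
The 24 across and the 8 down share only 7, so (1,1) = 7.
(2,1) = 8 − 7 = 1 completes the 8 down.
Given what's placed, (2,3) must be 3 to fit the 6 across and 12 down.
(1,3) = 12 − 3 = 9 completes the 12 down.
(2,2) = 6 − 4 = 2 completes the 6 across.
(1,2) = 24 − 16 = 8 completes the 24 across.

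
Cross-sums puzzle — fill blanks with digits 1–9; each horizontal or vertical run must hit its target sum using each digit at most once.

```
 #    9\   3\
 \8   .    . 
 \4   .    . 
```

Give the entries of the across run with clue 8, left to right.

4 in 2 cells must be {1,3}; 3 in 2 cells must be {1,2}.
The 4 across and the 3 down share only 1, so R2C2 = 1.
R1C2 = 3 − 1 = 2 completes the 3 down.
R2C1 = 4 − 1 = 3 completes the 4 across.
R1C1 = 8 − 2 = 6 completes the 8 across.

6 2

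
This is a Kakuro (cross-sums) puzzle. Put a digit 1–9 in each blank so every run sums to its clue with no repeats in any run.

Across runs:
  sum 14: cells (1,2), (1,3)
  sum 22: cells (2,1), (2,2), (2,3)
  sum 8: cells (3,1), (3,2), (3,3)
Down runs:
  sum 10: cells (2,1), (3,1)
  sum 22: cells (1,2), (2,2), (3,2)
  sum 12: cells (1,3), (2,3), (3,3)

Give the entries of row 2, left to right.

Only 5 fits (3,2) under both its across sum 8 and down sum 22.
Nothing is forced directly, so branch on (1,2), whose candidates are 8 or 9. If (1,2) = 9: that forces (1,3) = 5, (2,2) = 8, after which (2,3) would have to be in {5,9} for the 22 across but in {1,3,4,6} for the 12 down — contradiction. So (1,2) = 8.
(1,3) = 14 − 8 = 6 completes the 14 across.
(2,2) = 22 − 13 = 9 completes the 22 down.
(2,3) = 5: the only remaining digit allowed by both the 22 across and the 12 down.
(3,3) = 12 − 11 = 1 completes the 12 down.
(2,1) = 22 − 14 = 8 completes the 22 across.
(3,1) = 8 − 6 = 2 completes the 8 across.

8 9 5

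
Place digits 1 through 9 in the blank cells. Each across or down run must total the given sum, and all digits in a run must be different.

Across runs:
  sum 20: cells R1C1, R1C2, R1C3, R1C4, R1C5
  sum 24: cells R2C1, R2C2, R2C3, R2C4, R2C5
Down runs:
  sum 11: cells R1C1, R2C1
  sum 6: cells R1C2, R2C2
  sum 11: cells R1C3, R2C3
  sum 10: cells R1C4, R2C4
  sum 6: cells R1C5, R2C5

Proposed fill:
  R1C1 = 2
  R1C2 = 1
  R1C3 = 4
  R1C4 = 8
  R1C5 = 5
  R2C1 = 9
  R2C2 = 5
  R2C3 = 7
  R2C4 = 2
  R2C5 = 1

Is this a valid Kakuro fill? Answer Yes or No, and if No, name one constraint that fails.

Across: 2+1+4+8+5=20; 9+5+7+2+1=24. Down: 2+9=11; 1+5=6; 4+7=11; 8+2=10; 5+1=6. No digit repeats within any run.

Yes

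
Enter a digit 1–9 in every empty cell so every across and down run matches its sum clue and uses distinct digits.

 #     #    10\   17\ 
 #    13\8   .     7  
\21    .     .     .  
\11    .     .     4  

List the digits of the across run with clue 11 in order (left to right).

5 2 4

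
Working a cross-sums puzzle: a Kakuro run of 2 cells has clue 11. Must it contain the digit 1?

Counterexample: {2,9} sums to 11 without using 1.

No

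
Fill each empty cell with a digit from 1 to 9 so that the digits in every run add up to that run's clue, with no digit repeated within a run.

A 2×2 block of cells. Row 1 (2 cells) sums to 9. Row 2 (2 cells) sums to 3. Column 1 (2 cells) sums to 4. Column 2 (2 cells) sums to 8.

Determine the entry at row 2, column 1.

3 in 2 cells must be {1,2}; 4 in 2 cells must be {1,3}.
The 3 across and the 4 down share only 1, so (2,1) = 1.
(2,2) = 3 − 1 = 2 completes the 3 across.
(1,1) = 4 − 1 = 3 completes the 4 down.
(1,2) = 9 − 3 = 6 completes the 9 across.

1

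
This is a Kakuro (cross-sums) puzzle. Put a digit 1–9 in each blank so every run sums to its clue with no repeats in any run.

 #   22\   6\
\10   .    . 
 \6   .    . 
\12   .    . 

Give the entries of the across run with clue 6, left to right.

5, 1

6 in 3 cells must be {1,2,3}.
The 6 across and the 22 down share only 5, so R2C1 = 5.
R2C2 = 6 − 5 = 1 completes the 6 across.
Given what's placed, R3C2 must be 3 to fit the 12 across and 6 down.
R1C2 = 6 − 4 = 2 completes the 6 down.
R3C1 = 12 − 3 = 9 completes the 12 across.
R1C1 = 10 − 2 = 8 completes the 10 across.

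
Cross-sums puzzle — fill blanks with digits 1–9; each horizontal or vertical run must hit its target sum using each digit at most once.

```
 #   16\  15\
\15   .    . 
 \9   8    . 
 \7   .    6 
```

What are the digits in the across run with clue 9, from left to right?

8, 1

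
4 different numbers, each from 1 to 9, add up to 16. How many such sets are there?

8

4 distinct digits from 1–9 sum between 10 and 30.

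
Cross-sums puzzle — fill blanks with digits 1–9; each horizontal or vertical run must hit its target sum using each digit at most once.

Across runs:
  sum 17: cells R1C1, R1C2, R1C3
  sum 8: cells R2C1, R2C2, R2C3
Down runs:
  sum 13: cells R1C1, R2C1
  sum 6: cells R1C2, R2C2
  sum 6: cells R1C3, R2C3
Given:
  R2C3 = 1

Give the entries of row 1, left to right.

8 4 5

R1C3 = 6 − 1 = 5 completes the 6 down.
Given what's placed, R1C2 must be 4 to fit the 17 across and 6 down.
R2C2 = 6 − 4 = 2 completes the 6 down.
R1C1 = 17 − 9 = 8 completes the 17 across.
R2C1 = 8 − 3 = 5 completes the 8 across.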